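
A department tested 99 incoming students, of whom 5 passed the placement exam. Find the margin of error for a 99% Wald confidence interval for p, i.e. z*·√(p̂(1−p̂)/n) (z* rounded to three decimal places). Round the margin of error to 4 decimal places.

ME = 0.0567

Sample proportion p̂ = 5/99 = 0.05051.
SE(p̂) = √(0.05051·0.94949/99) = 0.022009.
For 99% confidence, z* = 2.576.
So ME = 0.0567.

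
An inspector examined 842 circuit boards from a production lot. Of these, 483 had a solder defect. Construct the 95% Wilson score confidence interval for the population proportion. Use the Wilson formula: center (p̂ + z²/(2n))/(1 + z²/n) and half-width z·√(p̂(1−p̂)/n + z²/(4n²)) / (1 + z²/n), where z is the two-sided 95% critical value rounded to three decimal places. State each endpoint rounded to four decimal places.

(0.5400, 0.6066)

p̂ = 483/842 = 0.57363; z = 1.960, so z² = 3.841600.
Denominator 1 + z²/n = 1 + 3.841600/842 = 1.004562.
Adjusted center: (0.57363 + z²/(2n))/1.004562 = 0.57330.
Radicand: p̂(1−p̂)/n + z²/(4n²) = 0.000290473 + 0.000001355 = 0.000291828.
Half-width = 1.960·√0.000291828/1.004562 = 0.03333.
So the interval runs from 0.5400 to 0.6066.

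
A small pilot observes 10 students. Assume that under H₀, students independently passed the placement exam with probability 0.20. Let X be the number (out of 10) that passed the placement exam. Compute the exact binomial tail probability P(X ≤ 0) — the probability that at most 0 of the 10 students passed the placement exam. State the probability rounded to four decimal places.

P = 0.1074

X ~ Binomial(n=10, p=0.20).
P(X ≤ 0) = C(10,0)·0.20^0·0.80^10.
= 0.107374 = 0.1074.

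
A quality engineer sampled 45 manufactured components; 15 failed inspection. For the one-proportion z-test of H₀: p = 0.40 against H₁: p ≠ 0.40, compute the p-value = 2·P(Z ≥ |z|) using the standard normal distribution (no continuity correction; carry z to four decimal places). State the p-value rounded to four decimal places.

p-value = 0.3613

Sample proportion p̂ = 15/45 = 0.33333.
SE₀ = √(0.40·0.60/45) = 0.073030.
Test statistic (full precision, shown to 4 dp): z = (15/45 − 0.40)/SE₀ ≈ -0.9129.
From the standard normal, 2·P(Z ≥ |z|) = 0.3613.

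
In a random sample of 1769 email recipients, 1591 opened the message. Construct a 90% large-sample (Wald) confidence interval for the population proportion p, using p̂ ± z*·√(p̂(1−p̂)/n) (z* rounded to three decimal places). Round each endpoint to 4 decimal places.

The sample proportion is 1591/1769 = 0.89938.
Standard error of p̂: √(0.090497/1769) = √0.000051157 = 0.007152.
For 90% confidence, z* = 1.645.
Margin = 1.645·0.007152 = 0.01177.
CI: 0.89938 ± 0.01177 = (0.8876, 0.9111).

(0.8876, 0.9111)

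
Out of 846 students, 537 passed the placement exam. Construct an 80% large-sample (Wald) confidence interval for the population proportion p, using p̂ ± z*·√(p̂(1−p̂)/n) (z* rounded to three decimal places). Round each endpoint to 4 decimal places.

p̂ = 537/846 = 0.63475.
Standard error of p̂: √(0.231842/846) = √0.000274045 = 0.016554.
The 80% critical value is z* = 1.282.
Margin = 1.282·0.016554 = 0.02122.
So the interval runs from 0.6135 to 0.6560.

(0.6135, 0.6560)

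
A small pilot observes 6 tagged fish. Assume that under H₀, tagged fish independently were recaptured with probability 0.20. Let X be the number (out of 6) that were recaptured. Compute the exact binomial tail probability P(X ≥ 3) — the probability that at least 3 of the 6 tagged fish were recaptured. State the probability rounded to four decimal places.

P = 0.0989

X is binomial with n = 6 and p = 0.20.
P(X ≥ 3) = C(6,3)·0.20^3·0.80^3 + C(6,4)·0.20^4·0.80^2 + C(6,5)·0.20^5·0.80^1 + C(6,6)·0.20^6·0.80^0.
= 0.081920 + 0.015360 + 0.001536 + 0.000064 = 0.0989.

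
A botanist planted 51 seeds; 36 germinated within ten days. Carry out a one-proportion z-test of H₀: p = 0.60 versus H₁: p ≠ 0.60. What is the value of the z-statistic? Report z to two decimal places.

With x = 36 successes in n = 51, p̂ = 0.70588.
Null standard error: √(0.60·0.40/51) = √0.004705882 = 0.068599.
z = (0.70588 − 0.60)/0.068599 = 0.10588/0.068599 = 1.54.

z = 1.54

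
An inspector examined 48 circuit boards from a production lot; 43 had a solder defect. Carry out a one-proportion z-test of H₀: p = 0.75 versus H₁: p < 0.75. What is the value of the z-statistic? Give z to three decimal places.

z = 2.333

With x = 43 successes in n = 48, p̂ = 0.89583.
SE₀ = √(0.75·0.25/48) = 0.062500.
Test statistic: z = 0.14583/0.062500 = 2.333.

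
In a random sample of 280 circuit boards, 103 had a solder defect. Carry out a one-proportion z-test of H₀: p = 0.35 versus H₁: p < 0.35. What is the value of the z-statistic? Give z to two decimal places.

z = 0.63

The sample proportion is 103/280 = 0.36786.
Under H₀, SE = √(p₀(1−p₀)/n) = √(0.35·0.65/280) = √0.000812500 = 0.028504.
z = (p̂ − p₀)/SE = (0.36786 − 0.35)/0.028504 = 0.63.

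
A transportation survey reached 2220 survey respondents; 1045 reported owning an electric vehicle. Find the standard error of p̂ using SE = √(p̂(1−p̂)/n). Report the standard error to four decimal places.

SE = 0.0106

p̂ = 1045/2220 = 0.47072.
p̂(1−p̂) = 0.249143.
SE = √(0.249143/2220) = 0.0106.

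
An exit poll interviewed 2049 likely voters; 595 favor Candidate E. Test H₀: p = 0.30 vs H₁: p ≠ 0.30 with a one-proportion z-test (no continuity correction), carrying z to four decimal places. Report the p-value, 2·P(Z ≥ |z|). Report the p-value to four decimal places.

p-value = 0.3423

With x = 595 successes in n = 2049, p̂ = 0.29039.
SE₀ = √(0.30·0.70/2049) = 0.010124.
z = (p̂ − p₀)/SE = (595/2049 − 0.30)/0.010124 ≈ -0.9497.
From the standard normal, 2·P(Z ≥ |z|) = 0.3423.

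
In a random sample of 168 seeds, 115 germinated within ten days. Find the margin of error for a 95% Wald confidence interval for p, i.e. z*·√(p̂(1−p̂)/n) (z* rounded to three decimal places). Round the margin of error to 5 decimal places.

ME = 0.07027

p̂ = 115/168 = 0.68452.
SE(p̂) = √(0.68452·0.31548/168) = 0.035853.
z* = 1.960 at the 95% level.
Margin of error = z*·SE = 1.960 × 0.035853 = 0.07027.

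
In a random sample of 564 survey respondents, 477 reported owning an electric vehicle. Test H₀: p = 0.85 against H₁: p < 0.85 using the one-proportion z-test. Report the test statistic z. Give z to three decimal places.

z = -0.283

The sample proportion is 477/564 = 0.84574.
Null standard error: √(0.85·0.15/564) = √0.000226064 = 0.015035.
z = (0.84574 − 0.85)/0.015035 = -0.00426/0.015035 = -0.283.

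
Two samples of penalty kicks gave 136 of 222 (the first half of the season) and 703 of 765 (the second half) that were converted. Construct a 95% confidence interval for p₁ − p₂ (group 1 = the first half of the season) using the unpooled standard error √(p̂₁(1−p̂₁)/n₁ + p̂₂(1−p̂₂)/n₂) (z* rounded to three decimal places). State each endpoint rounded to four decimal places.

p̂₁ = 0.61261, p̂₂ = 0.91895, so the observed difference is -0.30634.
Unpooled SE = √(p̂₁(1−p̂₁)/n₁ + p̂₂(1−p̂₂)/n₂) = √(0.001069002 + 0.000097356) = 0.034152.
z* = 1.960 at the 95% level. Margin of error = 0.06694.
Interval: -0.30634 ± 0.06694 → (-0.3733, -0.2394).

(-0.3733, -0.2394)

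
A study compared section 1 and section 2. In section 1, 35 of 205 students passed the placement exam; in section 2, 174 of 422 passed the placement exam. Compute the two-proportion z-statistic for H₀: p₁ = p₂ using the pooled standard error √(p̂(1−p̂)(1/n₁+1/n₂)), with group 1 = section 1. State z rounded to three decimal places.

z = -6.020

p̂₁ = 35/205 = 0.17073, p̂₂ = 174/422 = 0.41232.
Pooled p̂ = (35+174)/(205+422) = 209/627 = 0.33333.
Pooled SE = √[0.2222222·0.00724772] ≈ 0.040132.
z = -0.24159/0.040132 = -6.020.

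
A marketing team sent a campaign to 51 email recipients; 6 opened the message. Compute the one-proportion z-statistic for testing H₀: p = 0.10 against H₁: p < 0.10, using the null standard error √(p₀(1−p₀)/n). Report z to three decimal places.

z = 0.420

p̂ = 6/51 = 0.11765.
SE₀ = √(0.10·0.90/51) = 0.042008.
z = (p̂ − p₀)/SE = (0.11765 − 0.10)/0.042008 = 0.420.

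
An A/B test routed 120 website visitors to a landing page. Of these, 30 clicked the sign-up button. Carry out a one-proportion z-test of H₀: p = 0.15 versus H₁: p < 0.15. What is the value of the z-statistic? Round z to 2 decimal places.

z = 3.07

The sample proportion is 30/120 = 0.25000.
SE₀ = √(0.15·0.85/120) = 0.032596.
Test statistic: z = 0.10000/0.032596 = 3.07.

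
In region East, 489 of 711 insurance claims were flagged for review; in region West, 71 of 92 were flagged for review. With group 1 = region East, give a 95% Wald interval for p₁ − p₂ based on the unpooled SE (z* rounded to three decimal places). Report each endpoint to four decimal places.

p̂₁ = 0.68776, p̂₂ = 0.77174, so the observed difference is -0.08398.
Unpooled SE = √(p̂₁(1−p̂₁)/n₁ + p̂₂(1−p̂₂)/n₂) = √(0.000302032 + 0.001914759) = 0.047083.
For 95% confidence, z* = 1.960. Margin = 1.960·0.047083 = 0.09228.
CI: -0.08398 ± 0.09228 = (-0.1763, 0.0083).

(-0.1763, 0.0083)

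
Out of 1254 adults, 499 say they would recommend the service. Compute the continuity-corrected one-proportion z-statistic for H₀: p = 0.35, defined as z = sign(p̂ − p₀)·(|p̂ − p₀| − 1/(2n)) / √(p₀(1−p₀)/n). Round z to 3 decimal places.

The sample proportion is 499/1254 = 0.39793. p̂ − p₀ = 0.047927.
1/(2n) = 0.000399.
Corrected numerator: |0.047927| − 0.000399 = 0.047528.
Under H₀, SE = √(p₀(1−p₀)/n) = √(0.35·0.65/1254) = √0.000181419 = 0.013469.
z = (+)0.047528/0.013469 = 3.529.

z = 3.529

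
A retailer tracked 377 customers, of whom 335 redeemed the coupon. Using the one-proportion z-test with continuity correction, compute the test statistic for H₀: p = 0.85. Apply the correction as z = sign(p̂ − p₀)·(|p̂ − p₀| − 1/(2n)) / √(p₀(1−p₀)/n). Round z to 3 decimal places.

The sample proportion is 335/377 = 0.88859. p̂ − p₀ = 0.038594.
1/(2n) = 0.001326.
Corrected numerator: |0.038594| − 0.001326 = 0.037268.
SE₀ = √(0.85·0.15/377) = 0.018390.
z = +0.037268/0.018390 = 2.027.

z = 2.027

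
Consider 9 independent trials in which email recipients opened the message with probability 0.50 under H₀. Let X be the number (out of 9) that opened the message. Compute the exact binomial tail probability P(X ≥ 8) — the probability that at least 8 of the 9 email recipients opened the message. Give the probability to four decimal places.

P = 0.0195

X ~ Binomial(n=9, p=0.50).
P(X ≥ 8) = C(9,8)·0.50^8·0.50^1 + C(9,9)·0.50^9·0.50^0.
= 0.017578 + 0.001953 = 0.0195.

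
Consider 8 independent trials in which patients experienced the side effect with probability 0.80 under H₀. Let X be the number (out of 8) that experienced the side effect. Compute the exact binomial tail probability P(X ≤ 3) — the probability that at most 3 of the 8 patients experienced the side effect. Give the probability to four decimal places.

X ~ Binomial(n=8, p=0.80).
P(X ≤ 3) = C(8,0)·0.80^0·0.20^8 + C(8,1)·0.80^1·0.20^7 + C(8,2)·0.80^2·0.20^6 + C(8,3)·0.80^3·0.20^5.
= 0.000003 + 0.000082 + 0.001147 + 0.009175 = 0.0104.

P = 0.0104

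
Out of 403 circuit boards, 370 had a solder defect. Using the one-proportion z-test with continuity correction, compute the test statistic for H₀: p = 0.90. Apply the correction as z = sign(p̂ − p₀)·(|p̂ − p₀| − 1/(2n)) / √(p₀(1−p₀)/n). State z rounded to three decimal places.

z = 1.129

With x = 370 successes in n = 403, p̂ = 0.91811. p̂ − p₀ = 0.018114.
Continuity correction 1/(2n) = 1/806 = 0.001241.
Corrected numerator: |0.018114| − 0.001241 = 0.016873.
Under H₀, SE = √(p₀(1−p₀)/n) = √(0.90·0.10/403) = √0.000223325 = 0.014944.
z = +0.016873/0.014944 = 1.129.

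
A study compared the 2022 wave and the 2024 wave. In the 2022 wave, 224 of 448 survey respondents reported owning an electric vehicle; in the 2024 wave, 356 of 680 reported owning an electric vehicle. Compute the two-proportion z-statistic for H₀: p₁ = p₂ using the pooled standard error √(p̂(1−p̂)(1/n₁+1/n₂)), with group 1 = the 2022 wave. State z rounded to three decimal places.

p̂₁ = 224/448 = 0.50000, p̂₂ = 356/680 = 0.52353.
Pooling: p̂ = 580/1128 = 0.51418.
SE = √[p̂(1−p̂)(1/n₁+1/n₂)] = √[0.51418·0.48582·(1/448+1/680)] ≈ 0.030413.
z = -0.02353/0.030413 = -0.774.

z = -0.774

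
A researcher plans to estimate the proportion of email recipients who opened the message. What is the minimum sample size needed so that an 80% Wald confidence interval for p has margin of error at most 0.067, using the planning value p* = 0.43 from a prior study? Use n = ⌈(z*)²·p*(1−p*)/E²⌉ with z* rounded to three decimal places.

n = 90

For 80% confidence, z* = 1.282.
p*(1−p*) = 0.43·0.57 = 0.2451.
Required n before rounding: 1.643524 × 0.2451 / 0.067² = 89.737.
Rounding up, n = 90.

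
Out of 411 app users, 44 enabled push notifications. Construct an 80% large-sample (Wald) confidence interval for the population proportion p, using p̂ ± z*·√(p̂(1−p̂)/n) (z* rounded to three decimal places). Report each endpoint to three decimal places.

(0.088, 0.127)

The sample proportion is 44/411 = 0.10706.
SE(p̂) = √(0.10706·0.89294/411) = 0.015251.
The 80% critical value is z* = 1.282.
Margin = 1.282·0.015251 = 0.01955.
CI: 0.10706 ± 0.01955 = (0.088, 0.127).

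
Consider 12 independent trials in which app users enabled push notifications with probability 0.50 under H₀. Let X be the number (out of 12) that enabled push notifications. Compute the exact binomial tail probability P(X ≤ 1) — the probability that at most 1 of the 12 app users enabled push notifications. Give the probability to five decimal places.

X is binomial with n = 12 and p = 0.50.
P(X ≤ 1) = C(12,0)·0.50^0·0.50^12 + C(12,1)·0.50^1·0.50^11.
= 0.000244 + 0.002930 = 0.00317.

P = 0.00317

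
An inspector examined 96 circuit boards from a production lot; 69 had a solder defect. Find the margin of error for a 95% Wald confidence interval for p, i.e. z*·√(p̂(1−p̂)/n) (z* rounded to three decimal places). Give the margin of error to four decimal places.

Sample proportion p̂ = 69/96 = 0.71875.
Standard error of p̂: √(0.202148/96) = √0.002105713 = 0.045888.
z* = 1.960 at the 95% level.
Margin of error = z*·SE = 1.960 × 0.045888 = 0.0899.

ME = 0.0899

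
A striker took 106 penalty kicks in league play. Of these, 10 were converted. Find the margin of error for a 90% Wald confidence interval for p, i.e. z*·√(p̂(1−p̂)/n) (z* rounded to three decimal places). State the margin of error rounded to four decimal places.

ME = 0.0467

p̂ = 10/106 = 0.09434.
Standard error of p̂: √(0.085440/106) = √0.000806035 = 0.028391.
z* = 1.645 at the 90% level.
Margin of error = z*·SE = 1.645 × 0.028391 = 0.0467.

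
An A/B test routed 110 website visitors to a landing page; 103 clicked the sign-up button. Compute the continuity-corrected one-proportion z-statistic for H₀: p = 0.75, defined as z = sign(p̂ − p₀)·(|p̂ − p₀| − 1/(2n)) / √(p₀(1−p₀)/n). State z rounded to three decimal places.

Sample proportion p̂ = 103/110 = 0.93636. p̂ − p₀ = 0.186364.
Continuity correction 1/(2n) = 1/220 = 0.004545.
Corrected numerator: |0.186364| − 0.004545 = 0.181819.
Under H₀, SE = √(p₀(1−p₀)/n) = √(0.75·0.25/110) = √0.001704545 = 0.041286.
z = +0.181819/0.041286 = 4.404.

z = 4.404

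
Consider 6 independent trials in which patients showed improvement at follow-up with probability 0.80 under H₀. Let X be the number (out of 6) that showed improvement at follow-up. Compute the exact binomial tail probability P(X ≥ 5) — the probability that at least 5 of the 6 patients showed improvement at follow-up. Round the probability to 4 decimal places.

P = 0.6554

X ~ Binomial(n=6, p=0.80).
P(X ≥ 5) = C(6,5)·0.80^5·0.20^1 + C(6,6)·0.80^6·0.20^0.
= 0.393216 + 0.262144 = 0.6554.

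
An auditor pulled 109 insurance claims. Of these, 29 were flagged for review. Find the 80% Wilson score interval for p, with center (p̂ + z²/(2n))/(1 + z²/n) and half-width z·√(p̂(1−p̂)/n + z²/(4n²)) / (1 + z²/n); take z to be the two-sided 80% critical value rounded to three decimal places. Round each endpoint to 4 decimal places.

(0.2156, 0.3235)

Here p̂ = 29/109 = 0.26606 and z = 1.282 (z² = 1.643524).
1 + z²/n = 1.015078.
Center = (0.26606 + 0.007539)/1.015078 = 0.26953.
Radicand: p̂(1−p̂)/n + z²/(4n²) = 0.001791466 + 0.000034583 = 0.001826049.
Half-width = 1.282·√0.001826049/1.015078 = 0.05397.
Interval: 0.26953 ± 0.05397 → (0.2156, 0.3235).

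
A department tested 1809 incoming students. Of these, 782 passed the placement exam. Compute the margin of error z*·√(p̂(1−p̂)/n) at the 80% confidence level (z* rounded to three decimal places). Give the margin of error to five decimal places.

Sample proportion p̂ = 782/1809 = 0.43228.
SE = √(p̂(1−p̂)/n) = √(0.245414/1809) = 0.011647.
The 80% critical value is z* = 1.282.
So ME = 0.01493.

ME = 0.01493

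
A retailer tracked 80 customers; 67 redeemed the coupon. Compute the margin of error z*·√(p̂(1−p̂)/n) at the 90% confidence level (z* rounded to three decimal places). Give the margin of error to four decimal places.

ME = 0.0678

With x = 67 successes in n = 80, p̂ = 0.83750.
SE = √(p̂(1−p̂)/n) = √(0.136094/80) = 0.041245.
The 90% critical value is z* = 1.645.
Margin of error = z*·SE = 1.645 × 0.041245 = 0.0678.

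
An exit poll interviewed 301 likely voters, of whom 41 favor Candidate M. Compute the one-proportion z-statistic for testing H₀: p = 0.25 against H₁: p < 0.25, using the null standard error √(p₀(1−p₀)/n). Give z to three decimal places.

z = -4.559

With x = 41 successes in n = 301, p̂ = 0.13621.
Null standard error: √(0.25·0.75/301) = √0.000622924 = 0.024958.
Test statistic: z = -0.11379/0.024958 = -4.559.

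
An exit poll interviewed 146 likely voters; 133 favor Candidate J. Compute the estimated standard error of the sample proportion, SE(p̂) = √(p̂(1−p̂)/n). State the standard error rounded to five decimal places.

SE = 0.02357

Sample proportion p̂ = 133/146 = 0.91096.
p̂(1−p̂) = 0.081112.
SE = √(0.081112/146) = 0.02357.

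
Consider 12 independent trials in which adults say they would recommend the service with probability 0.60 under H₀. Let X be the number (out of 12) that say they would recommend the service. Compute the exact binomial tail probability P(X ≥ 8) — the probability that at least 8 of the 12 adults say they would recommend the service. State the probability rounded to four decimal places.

X is binomial with n = 12 and p = 0.60.
P(X ≥ 8) = Σ_{j=8}^{12} C(12,j)·0.60^j·0.40^{12−j}.
= 0.212841 + 0.141894 + 0.063852 + 0.017414 + 0.002177 = 0.4382.

P = 0.4382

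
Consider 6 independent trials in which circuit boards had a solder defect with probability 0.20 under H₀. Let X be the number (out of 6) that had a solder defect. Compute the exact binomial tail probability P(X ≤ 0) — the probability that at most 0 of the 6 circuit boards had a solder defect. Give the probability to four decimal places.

X is binomial with n = 6 and p = 0.20.
P(X ≤ 0) = C(6,0)·0.20^0·0.80^6.
= 0.262144 = 0.2621.

P = 0.2621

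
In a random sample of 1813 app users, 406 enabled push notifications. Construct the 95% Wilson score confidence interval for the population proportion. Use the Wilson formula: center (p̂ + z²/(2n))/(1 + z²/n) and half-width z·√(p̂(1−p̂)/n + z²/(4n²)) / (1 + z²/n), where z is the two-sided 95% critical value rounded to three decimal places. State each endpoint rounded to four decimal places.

p̂ = 406/1813 = 0.22394; z = 1.960, so z² = 3.841600.
Denominator 1 + z²/n = 1 + 3.841600/1813 = 1.002119.
Adjusted center: (0.22394 + z²/(2n))/1.002119 = 0.22452.
Radicand: p̂(1−p̂)/n + z²/(4n²) = 0.000095858 + 0.000000292 = 0.000096150.
Half-width = 1.960·√0.000096150/1.002119 = 0.01918.
CI: 0.22452 ± 0.01918 = (0.2053, 0.2437).

(0.2053, 0.2437)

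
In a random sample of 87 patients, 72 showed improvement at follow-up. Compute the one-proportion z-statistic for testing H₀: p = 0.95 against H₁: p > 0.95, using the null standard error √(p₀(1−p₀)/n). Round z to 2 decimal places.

z = -5.24

The sample proportion is 72/87 = 0.82759.
Under H₀, SE = √(p₀(1−p₀)/n) = √(0.95·0.05/87) = √0.000545977 = 0.023366.
Test statistic: z = -0.12241/0.023366 = -5.24.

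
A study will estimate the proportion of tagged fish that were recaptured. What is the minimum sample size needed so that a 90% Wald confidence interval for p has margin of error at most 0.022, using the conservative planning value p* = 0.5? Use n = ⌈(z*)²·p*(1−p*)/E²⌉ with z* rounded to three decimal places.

The 90% critical value is z* = 1.645.
p*(1−p*) = 0.2500.
(z*)²·p*(1−p*)/E² = 2.706025·0.2500/0.000484 = 1397.740.
Rounding up, n = 1398.

n = 1398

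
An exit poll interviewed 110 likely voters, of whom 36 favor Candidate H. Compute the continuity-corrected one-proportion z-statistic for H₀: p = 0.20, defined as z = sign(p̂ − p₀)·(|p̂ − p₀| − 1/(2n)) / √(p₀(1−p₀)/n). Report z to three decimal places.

z = 3.218

With x = 36 successes in n = 110, p̂ = 0.32727. p̂ − p₀ = 0.127273.
Continuity correction 1/(2n) = 1/220 = 0.004545.
Corrected numerator: |0.127273| − 0.004545 = 0.122728.
Null standard error: √(0.20·0.80/110) = √0.001454545 = 0.038139.
z = +0.122728/0.038139 = 3.218.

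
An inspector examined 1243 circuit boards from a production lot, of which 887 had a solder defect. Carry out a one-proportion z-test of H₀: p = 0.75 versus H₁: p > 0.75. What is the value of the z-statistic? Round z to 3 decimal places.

z = -2.964

p̂ = 887/1243 = 0.71360.
SE₀ = √(0.75·0.25/1243) = 0.012282.
z = (p̂ − p₀)/SE = (0.71360 − 0.75)/0.012282 = -2.964.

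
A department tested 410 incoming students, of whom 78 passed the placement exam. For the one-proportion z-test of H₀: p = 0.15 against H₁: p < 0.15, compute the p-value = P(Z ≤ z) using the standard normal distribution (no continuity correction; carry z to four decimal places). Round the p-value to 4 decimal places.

Sample proportion p̂ = 78/410 = 0.19024.
SE₀ = √(0.15·0.85/410) = 0.017635.
Test statistic (full precision, shown to 4 dp): z = (78/410 − 0.15)/SE₀ ≈ 2.2821.
p-value = P(Z ≤ z) with z = 2.2821 → 0.9888.

p-value = 0.9888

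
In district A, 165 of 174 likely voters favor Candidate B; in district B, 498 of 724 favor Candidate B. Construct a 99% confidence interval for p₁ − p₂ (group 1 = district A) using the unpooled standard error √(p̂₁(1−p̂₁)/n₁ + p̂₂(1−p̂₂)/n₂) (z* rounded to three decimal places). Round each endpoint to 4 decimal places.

p̂₁ = 165/174 = 0.94828, p̂₂ = 498/724 = 0.68785; p̂₁ − p̂₂ = 0.26043.
Unpooled SE = √(p̂₁(1−p̂₁)/n₁ + p̂₂(1−p̂₂)/n₂) = √(0.000281889 + 0.000296566) = 0.024051.
z* = 2.576 at the 99% level. Margin = 2.576·0.024051 = 0.06196.
Interval: 0.26043 ± 0.06196 → (0.1985, 0.3224).

(0.1985, 0.3224)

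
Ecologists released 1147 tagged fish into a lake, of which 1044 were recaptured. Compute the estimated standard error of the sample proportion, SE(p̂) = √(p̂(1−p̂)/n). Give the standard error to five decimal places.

SE = 0.00844

p̂ = 1044/1147 = 0.91020.
p̂(1−p̂) = 0.91020·0.08980 = 0.081736.
SE = √(0.081736/1147) = 0.00844.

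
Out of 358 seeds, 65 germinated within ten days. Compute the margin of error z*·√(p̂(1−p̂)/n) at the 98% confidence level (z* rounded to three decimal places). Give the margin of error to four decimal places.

With x = 65 successes in n = 358, p̂ = 0.18156.
SE = √(p̂(1−p̂)/n) = √(0.148599/358) = 0.020374.
For 98% confidence, z* = 2.326.
Margin of error = z*·SE = 2.326 × 0.020374 = 0.0474.

ME = 0.0474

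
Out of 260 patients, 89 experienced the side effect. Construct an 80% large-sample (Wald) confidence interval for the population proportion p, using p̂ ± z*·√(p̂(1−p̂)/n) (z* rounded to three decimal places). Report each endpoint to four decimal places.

(0.3046, 0.3800)

Sample proportion p̂ = 89/260 = 0.34231.
SE(p̂) = √(0.34231·0.65769/260) = 0.029426.
For 80% confidence, z* = 1.282.
Margin = 1.282·0.029426 = 0.03772.
CI: 0.34231 ± 0.03772 = (0.3046, 0.3800).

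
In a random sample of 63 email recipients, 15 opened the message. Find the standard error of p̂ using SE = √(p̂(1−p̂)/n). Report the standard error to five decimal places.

SE = 0.05366

With x = 15 successes in n = 63, p̂ = 0.23810.
p̂(1−p̂) = 0.23810·0.76190 = 0.181408.
SE = √(0.181408/63) = 0.05366.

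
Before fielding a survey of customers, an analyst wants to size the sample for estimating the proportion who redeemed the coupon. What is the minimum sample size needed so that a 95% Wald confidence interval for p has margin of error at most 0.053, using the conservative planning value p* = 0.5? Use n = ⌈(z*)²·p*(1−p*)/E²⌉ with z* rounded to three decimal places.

For 95% confidence, z* = 1.960.
p*(1−p*) = 0.2500.
(z*)²·p*(1−p*)/E² = 3.841600·0.2500/0.002809 = 341.901.
⌈341.901⌉ = 342.

n = 342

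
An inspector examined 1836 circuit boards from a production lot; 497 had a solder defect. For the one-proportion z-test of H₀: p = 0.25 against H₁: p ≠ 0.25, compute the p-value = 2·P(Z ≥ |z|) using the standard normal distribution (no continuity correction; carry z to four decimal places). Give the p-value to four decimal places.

p-value = 0.0406

With x = 497 successes in n = 1836, p̂ = 0.27070.
SE₀ = √(0.25·0.75/1836) = 0.010106.
Test statistic (full precision, shown to 4 dp): z = (497/1836 − 0.25)/SE₀ ≈ 2.0481.
From the standard normal, 2·P(Z ≥ |z|) = 0.0406.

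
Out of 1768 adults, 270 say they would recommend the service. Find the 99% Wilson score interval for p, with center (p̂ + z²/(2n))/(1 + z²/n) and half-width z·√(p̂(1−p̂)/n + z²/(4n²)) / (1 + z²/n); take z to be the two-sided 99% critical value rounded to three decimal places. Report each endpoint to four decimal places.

p̂ = 270/1768 = 0.15271; z = 2.576, so z² = 6.635776.
Denominator 1 + z²/n = 1 + 6.635776/1768 = 1.003753.
Center = (0.15271 + 0.001877)/1.003753 = 0.15401.
Radicand: p̂(1−p̂)/n + z²/(4n²) = 0.000073186 + 0.000000531 = 0.000073717.
Half-width = z·√(radicand)/denom = 2.576·0.008586/1.003753 = 0.02203.
So the interval runs from 0.1320 to 0.1760.

(0.1320, 0.1760)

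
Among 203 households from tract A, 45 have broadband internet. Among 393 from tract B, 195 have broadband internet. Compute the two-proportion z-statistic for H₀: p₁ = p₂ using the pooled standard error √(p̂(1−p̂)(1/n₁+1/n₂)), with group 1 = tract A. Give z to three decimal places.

z = -6.476

p̂₁ = 45/203 = 0.22167, p̂₂ = 195/393 = 0.49618.
Pooling: p̂ = 240/596 = 0.40268.
SE = √[p̂(1−p̂)(1/n₁+1/n₂)] = √[0.40268·0.59732·(1/203+1/393)] ≈ 0.042390.
z = -0.27451/0.042390 = -6.476.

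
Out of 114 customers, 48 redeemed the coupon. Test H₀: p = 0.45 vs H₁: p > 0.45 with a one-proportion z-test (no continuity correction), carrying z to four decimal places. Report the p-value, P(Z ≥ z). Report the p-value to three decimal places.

p-value = 0.733

The sample proportion is 48/114 = 0.42105.
Null standard error: √(0.45·0.55/114) = √0.002171053 = 0.046595.
z = (p̂ − p₀)/SE = (48/114 − 0.45)/0.046595 ≈ -0.6213.
p-value = P(Z ≥ z) with z = -0.6213 → 0.733.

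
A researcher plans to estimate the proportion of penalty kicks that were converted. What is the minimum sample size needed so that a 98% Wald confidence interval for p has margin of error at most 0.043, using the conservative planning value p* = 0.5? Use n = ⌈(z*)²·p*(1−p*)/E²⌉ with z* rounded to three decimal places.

For 98% confidence, z* = 2.326.
p*(1−p*) = 0.2500.
Required n before rounding: 5.410276 × 0.2500 / 0.043² = 731.514.
⌈731.514⌉ = 732.

n = 732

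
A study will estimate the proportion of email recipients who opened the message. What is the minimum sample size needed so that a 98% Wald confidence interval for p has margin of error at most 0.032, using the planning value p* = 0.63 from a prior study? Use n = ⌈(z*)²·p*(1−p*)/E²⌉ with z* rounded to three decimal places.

n = 1232

For 98% confidence, z* = 2.326.
p*(1−p*) = 0.2331.
Required n before rounding: 5.410276 × 0.2331 / 0.032² = 1231.577.
Rounding up, n = 1232.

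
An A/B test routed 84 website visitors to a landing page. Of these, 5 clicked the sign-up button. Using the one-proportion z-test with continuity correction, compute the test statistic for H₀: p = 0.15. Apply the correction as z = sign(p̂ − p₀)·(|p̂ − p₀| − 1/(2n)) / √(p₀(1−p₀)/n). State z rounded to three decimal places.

The sample proportion is 5/84 = 0.05952. p̂ − p₀ = -0.090476.
Continuity correction 1/(2n) = 1/168 = 0.005952.
Corrected numerator: |-0.090476| − 0.005952 = 0.084524.
SE₀ = √(0.15·0.85/84) = 0.038960.
z = −0.084524/0.038960 = -2.170.

z = -2.170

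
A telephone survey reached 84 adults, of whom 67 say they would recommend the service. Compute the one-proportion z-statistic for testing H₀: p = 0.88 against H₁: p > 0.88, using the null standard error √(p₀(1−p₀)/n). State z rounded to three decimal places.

z = -2.323

Sample proportion p̂ = 67/84 = 0.79762.
Null standard error: √(0.88·0.12/84) = √0.001257143 = 0.035456.
z = (0.79762 − 0.88)/0.035456 = -0.08238/0.035456 = -2.323.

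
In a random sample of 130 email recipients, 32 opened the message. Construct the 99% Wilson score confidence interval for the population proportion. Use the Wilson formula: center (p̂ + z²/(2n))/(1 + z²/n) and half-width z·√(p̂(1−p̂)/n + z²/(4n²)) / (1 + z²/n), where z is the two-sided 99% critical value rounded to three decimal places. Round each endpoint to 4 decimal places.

(0.1628, 0.3542)

Here p̂ = 32/130 = 0.24615 and z = 2.576 (z² = 6.635776).
1 + z²/n = 1.051044.
Adjusted center: (0.24615 + z²/(2n))/1.051044 = 0.25848.
Radicand: p̂(1−p̂)/n + z²/(4n²) = 0.001427401 + 0.000098162 = 0.001525563.
Half-width = z·√(radicand)/denom = 2.576·0.039058/1.051044 = 0.09573.
Interval: 0.25848 ± 0.09573 → (0.1628, 0.3542).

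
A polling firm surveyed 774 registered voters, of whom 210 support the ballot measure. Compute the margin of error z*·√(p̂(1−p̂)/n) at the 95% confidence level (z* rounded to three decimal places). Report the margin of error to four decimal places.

ME = 0.0313

With x = 210 successes in n = 774, p̂ = 0.27132.
SE(p̂) = √(0.27132·0.72868/774) = 0.015982.
For 95% confidence, z* = 1.960.
So ME = 0.0313.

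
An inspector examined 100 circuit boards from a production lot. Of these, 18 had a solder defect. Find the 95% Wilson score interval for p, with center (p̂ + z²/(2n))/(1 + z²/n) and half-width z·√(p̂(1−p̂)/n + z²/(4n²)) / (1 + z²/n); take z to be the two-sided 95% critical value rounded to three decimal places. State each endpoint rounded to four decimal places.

Here p̂ = 18/100 = 0.18000 and z = 1.960 (z² = 3.841600).
Denominator 1 + z²/n = 1 + 3.841600/100 = 1.038416.
Adjusted center: (0.18000 + z²/(2n))/1.038416 = 0.19184.
Radicand: p̂(1−p̂)/n + z²/(4n²) = 0.001476000 + 0.000096040 = 0.001572040.
Half-width = 1.960·√0.001572040/1.038416 = 0.07484.
Interval: 0.19184 ± 0.07484 → (0.1170, 0.2667).

(0.1170, 0.2667)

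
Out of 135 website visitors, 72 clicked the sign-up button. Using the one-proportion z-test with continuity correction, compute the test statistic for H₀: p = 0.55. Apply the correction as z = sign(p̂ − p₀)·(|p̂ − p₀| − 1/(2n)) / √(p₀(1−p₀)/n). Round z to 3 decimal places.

z = -0.303

The sample proportion is 72/135 = 0.53333. p̂ − p₀ = -0.016667.
1/(2n) = 0.003704.
Corrected numerator: |-0.016667| − 0.003704 = 0.012963.
Null standard error: √(0.55·0.45/135) = √0.001833333 = 0.042817.
z = (−)0.012963/0.042817 = -0.303.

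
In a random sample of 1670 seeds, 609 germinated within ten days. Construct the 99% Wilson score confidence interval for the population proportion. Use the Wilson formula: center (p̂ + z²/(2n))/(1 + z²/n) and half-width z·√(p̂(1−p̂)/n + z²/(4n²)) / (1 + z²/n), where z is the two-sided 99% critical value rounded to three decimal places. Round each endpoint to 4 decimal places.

p̂ = 609/1670 = 0.36467; z = 2.576, so z² = 6.635776.
1 + z²/n = 1.003974.
Center = (0.36467 + 0.001987)/1.003974 = 0.36521.
Radicand: p̂(1−p̂)/n + z²/(4n²) = 0.000138734 + 0.000000595 = 0.000139329.
Half-width = z·√(radicand)/denom = 2.576·0.011804/1.003974 = 0.03029.
CI: 0.36521 ± 0.03029 = (0.3349, 0.3955).

(0.3349, 0.3955)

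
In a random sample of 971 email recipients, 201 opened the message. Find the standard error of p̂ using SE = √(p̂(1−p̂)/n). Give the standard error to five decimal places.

SE = 0.01300

p̂ = 201/971 = 0.20700.
p̂(1−p̂) = 0.20700·0.79300 = 0.164151.
SE = √(0.164151/971) = 0.01300.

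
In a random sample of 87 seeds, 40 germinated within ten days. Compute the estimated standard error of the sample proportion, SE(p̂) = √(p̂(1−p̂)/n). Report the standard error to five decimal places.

SE = 0.05343

The sample proportion is 40/87 = 0.45977.
p̂(1−p̂) = 0.248382.
SE = √(0.248382/87) = 0.05343.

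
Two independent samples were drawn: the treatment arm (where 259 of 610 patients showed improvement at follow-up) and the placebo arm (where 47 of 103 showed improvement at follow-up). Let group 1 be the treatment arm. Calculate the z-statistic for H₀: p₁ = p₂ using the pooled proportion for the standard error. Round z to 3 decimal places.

Sample proportions: p̂₁ = 259/610 = 0.42459 and p̂₂ = 47/103 = 0.45631.
Pooling: p̂ = 306/713 = 0.42917.
Pooled SE = √[0.2449835·0.01134808] ≈ 0.052727.
z = (p̂₁ − p̂₂)/SE = (0.42459 − 0.45631)/0.052727 = -0.03172/0.052727 = -0.602.

z = -0.602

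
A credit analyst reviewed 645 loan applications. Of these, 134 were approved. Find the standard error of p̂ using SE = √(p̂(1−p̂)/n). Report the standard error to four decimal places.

Sample proportion p̂ = 134/645 = 0.20775.
p̂(1−p̂) = 0.20775·0.79225 = 0.164590.
SE = √(0.164590/645) = √0.000255178 = 0.0160.

SE = 0.0160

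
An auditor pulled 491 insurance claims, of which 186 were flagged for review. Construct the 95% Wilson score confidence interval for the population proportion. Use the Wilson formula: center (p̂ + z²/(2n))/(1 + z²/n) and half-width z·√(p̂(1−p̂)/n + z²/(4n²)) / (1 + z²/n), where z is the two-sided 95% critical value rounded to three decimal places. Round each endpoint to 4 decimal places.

(0.3370, 0.4225)

p̂ = 186/491 = 0.37882; z = 1.960, so z² = 3.841600.
1 + z²/n = 1.007824.
Center = (0.37882 + 0.003912)/1.007824 = 0.37976.
Radicand: p̂(1−p̂)/n + z²/(4n²) = 0.000479257 + 0.000003984 = 0.000483241.
Half-width = z·√(radicand)/denom = 1.960·0.021983/1.007824 = 0.04275.
So the interval runs from 0.3370 to 0.4225.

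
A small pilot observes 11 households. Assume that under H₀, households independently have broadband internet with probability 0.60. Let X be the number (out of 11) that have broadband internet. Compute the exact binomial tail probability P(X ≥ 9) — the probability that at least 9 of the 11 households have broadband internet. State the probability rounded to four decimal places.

X is binomial with n = 11 and p = 0.60.
P(X ≥ 9) = C(11,9)·0.60^9·0.40^2 + C(11,10)·0.60^10·0.40^1 + C(11,11)·0.60^11·0.40^0.
= 0.088684 + 0.026605 + 0.003628 = 0.1189.

P = 0.1189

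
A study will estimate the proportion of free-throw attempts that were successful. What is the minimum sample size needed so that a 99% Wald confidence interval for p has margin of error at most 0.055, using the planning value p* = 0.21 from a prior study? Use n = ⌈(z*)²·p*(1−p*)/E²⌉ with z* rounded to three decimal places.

n = 364

For 99% confidence, z* = 2.576.
p*(1−p*) = 0.21·0.79 = 0.1659.
Required n before rounding: 6.635776 × 0.1659 / 0.055² = 363.926.
Rounding up, n = 364.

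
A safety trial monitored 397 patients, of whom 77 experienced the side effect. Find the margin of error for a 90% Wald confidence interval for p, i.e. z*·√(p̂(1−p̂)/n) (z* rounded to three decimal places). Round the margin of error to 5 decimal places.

ME = 0.03264

The sample proportion is 77/397 = 0.19395.
SE(p̂) = √(0.19395·0.80605/397) = 0.019844.
The 90% critical value is z* = 1.645.
ME = 1.645·0.019844 = 0.03264.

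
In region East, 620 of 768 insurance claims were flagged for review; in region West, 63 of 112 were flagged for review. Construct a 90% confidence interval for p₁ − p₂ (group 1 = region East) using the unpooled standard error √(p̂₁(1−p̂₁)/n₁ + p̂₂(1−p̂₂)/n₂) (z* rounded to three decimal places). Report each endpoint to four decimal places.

p̂₁ = 0.80729, p̂₂ = 0.56250, so the observed difference is 0.24479.
Unpooled SE = √(p̂₁(1−p̂₁)/n₁ + p̂₂(1−p̂₂)/n₂) = √(0.000202567 + 0.002197266) = 0.048988.
For 90% confidence, z* = 1.645. Margin = 1.645·0.048988 = 0.08059.
Interval: 0.24479 ± 0.08059 → (0.1642, 0.3254).

(0.1642, 0.3254)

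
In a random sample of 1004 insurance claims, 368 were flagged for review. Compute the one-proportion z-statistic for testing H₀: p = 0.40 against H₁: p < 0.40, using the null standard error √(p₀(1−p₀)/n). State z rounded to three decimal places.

z = -2.165

Sample proportion p̂ = 368/1004 = 0.36653.
Under H₀, SE = √(p₀(1−p₀)/n) = √(0.40·0.60/1004) = √0.000239044 = 0.015461.
z = (p̂ − p₀)/SE = (0.36653 − 0.40)/0.015461 = -2.165.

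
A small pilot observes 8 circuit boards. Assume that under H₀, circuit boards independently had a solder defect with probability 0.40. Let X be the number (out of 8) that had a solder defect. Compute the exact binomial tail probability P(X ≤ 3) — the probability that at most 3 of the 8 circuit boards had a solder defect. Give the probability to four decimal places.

X ~ Binomial(n=8, p=0.40).
P(X ≤ 3) = C(8,0)·0.40^0·0.60^8 + C(8,1)·0.40^1·0.60^7 + C(8,2)·0.40^2·0.60^6 + C(8,3)·0.40^3·0.60^5.
= 0.016796 + 0.089580 + 0.209019 + 0.278692 = 0.5941.

P = 0.5941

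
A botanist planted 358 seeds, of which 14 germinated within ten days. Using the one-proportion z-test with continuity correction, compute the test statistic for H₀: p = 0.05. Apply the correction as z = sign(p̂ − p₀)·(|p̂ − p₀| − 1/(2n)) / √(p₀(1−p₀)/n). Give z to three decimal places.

Sample proportion p̂ = 14/358 = 0.03911. p̂ − p₀ = -0.010894.
1/(2n) = 0.001397.
Corrected numerator: |-0.010894| − 0.001397 = 0.009497.
Under H₀, SE = √(p₀(1−p₀)/n) = √(0.05·0.95/358) = √0.000132682 = 0.011519.
z = −0.009497/0.011519 = -0.824.

z = -0.824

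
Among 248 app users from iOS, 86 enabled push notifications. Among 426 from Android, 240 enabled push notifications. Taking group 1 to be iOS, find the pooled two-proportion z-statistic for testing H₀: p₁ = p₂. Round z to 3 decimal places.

z = -5.427

Sample proportions: p̂₁ = 86/248 = 0.34677 and p̂₂ = 240/426 = 0.56338.
Pooling: p̂ = 326/674 = 0.48368.
Pooled SE = √[0.2497336·0.00637968] ≈ 0.039915.
z = -0.21661/0.039915 = -5.427.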